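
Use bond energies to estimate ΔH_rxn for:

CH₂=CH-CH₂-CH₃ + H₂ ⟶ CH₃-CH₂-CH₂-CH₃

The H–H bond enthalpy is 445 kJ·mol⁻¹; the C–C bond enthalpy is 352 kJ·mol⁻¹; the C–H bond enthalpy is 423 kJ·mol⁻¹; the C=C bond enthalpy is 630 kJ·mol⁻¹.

ΔH ≈ −123 kJ

Bonds broken (reactants):
  C–C: 2 × 352 = 704
  C–H: 8 × 423 = 3384
  C=C: 1 × 630 = 630
  H–H: 1 × 445 = 445
  Σ(broken) = 5163 kJ
Bonds formed (products):
  C–C: 3 × 352 = 1056
  C–H: 10 × 423 = 4230
  Σ(formed) = 5286 kJ
ΔH = Σ(broken) − Σ(formed) = 5163 − 5286 = −123 kJ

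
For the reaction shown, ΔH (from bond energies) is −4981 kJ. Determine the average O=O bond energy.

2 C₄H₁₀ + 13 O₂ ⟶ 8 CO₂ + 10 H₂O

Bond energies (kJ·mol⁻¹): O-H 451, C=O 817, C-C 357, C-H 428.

D(O=O) ≈ 493 kJ/mol

Let D be the O=O bond energy.
Σ(broken) = 6×357 + 20×428 + 13×D = 10702 + 13D
Σ(formed) = 16×817 + 20×451 = 22092
ΔH = Σ(broken) − Σ(formed) = (10702 + 13D) − (22092) = −11390 + 13D
Setting this equal to −4981 kJ gives 13D = 6409, so D = 493 kJ/mol.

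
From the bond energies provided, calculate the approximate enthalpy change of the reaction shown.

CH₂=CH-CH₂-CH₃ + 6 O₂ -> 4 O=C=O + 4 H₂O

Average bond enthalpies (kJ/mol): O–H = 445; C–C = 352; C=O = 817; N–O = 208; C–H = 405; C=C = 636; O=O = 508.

ΔH ≈ −2468 kJ

Bonds broken (reactants):
  C–C: 2 × 352 = 704
  C–H: 8 × 405 = 3240
  C=C: 1 × 636 = 636
  O=O: 6 × 508 = 3048
  Σ(broken) = 7628 kJ
Bonds formed (products):
  C=O: 8 × 817 = 6536
  O–H: 8 × 445 = 3560
  Σ(formed) = 10096 kJ
ΔH = Σ(broken) − Σ(formed) = 7628 − 10096 = −2468 kJ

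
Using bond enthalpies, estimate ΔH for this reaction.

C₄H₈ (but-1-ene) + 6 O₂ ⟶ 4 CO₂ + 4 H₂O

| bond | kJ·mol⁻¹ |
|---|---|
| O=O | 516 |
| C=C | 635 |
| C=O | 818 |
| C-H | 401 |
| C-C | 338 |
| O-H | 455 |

Bonds broken (reactants):
  C-C: 2 × 338 = 676
  C-H: 8 × 401 = 3208
  C=C: 1 × 635 = 635
  O=O: 6 × 516 = 3096
  Σ(broken) = 7615 kJ
Bonds formed (products):
  C=O: 8 × 818 = 6544
  O-H: 8 × 455 = 3640
  Σ(formed) = 10184 kJ
ΔH = Σ(broken) − Σ(formed) = 7615 − 10184 = −2569 kJ

ΔH ≈ −2569 kJ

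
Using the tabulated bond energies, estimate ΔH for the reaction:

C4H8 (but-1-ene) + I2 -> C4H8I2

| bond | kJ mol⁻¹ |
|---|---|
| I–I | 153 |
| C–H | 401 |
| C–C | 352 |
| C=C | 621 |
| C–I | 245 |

Bonds broken (reactants):
  C–C: 2 × 352 = 704
  C–H: 8 × 401 = 3208
  C=C: 1 × 621 = 621
  I–I: 1 × 153 = 153
  Σ(broken) = 4686 kJ
Bonds formed (products):
  C–C: 3 × 352 = 1056
  C–H: 8 × 401 = 3208
  C–I: 2 × 245 = 490
  Σ(formed) = 4754 kJ
ΔH = Σ(broken) − Σ(formed) = 4686 − 4754 = −68 kJ

ΔH ≈ −68 kJ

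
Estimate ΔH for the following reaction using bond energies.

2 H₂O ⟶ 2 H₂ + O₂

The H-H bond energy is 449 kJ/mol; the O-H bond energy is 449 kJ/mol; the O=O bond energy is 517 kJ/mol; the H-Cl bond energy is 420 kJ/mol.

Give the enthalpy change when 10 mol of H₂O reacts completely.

ΔH = +1905 kJ

Bonds broken (reactants):
  O-H: 4 × 449 = 1796
  Σ(broken) = 1796 kJ
Bonds formed (products):
  H-H: 2 × 449 = 898
  O=O: 1 × 517 = 517
  Σ(formed) = 1415 kJ
ΔH = Σ(broken) − Σ(formed) = 1796 − 1415 = +381 kJ
For 5× the reaction as written: 5 × (+381) = +1905 kJ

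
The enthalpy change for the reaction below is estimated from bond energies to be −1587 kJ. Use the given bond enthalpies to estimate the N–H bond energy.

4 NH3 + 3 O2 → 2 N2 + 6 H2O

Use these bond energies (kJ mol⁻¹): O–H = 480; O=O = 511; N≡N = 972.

D(N–H) ≈ 382 kJ/mol

Let D be the N–H bond energy.
Σ(broken) = 12×D + 3×511 = 1533 + 12D
Σ(formed) = 2×972 + 12×480 = 7704
ΔH = Σ(broken) − Σ(formed) = (1533 + 12D) − (7704) = −6171 + 12D
Setting this equal to −1587 kJ gives 12D = 4584, so D = 382 kJ/mol.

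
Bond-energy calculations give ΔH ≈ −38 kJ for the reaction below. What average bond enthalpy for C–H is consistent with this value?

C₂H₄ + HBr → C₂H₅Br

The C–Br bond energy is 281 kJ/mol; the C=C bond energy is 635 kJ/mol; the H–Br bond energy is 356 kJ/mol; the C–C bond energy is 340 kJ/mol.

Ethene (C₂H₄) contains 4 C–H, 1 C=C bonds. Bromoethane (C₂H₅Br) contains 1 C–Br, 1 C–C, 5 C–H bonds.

Let D be the C–H bond energy.
Σ(broken) = 4×D + 1×635 + 1×356 = 991 + 4D
Σ(formed) = 1×281 + 1×340 + 5×D = 621 + 5D
ΔH = Σ(broken) − Σ(formed) = (991 + 4D) − (621 + 5D) = +370 − D
Setting this equal to −38 kJ gives D = 408 kJ/mol.

D(C–H) ≈ 408 kJ/mol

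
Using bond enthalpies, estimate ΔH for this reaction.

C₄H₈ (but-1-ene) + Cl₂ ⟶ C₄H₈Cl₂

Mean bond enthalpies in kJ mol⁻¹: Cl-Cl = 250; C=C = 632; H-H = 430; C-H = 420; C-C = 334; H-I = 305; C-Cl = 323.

ΔH ≈ −98 kJ

Bonds broken (reactants):
  C-C: 2 × 334 = 668
  C-H: 8 × 420 = 3360
  C=C: 1 × 632 = 632
  Cl-Cl: 1 × 250 = 250
  Σ(broken) = 4910 kJ
Bonds formed (products):
  C-C: 3 × 334 = 1002
  C-Cl: 2 × 323 = 646
  C-H: 8 × 420 = 3360
  Σ(formed) = 5008 kJ
ΔH = Σ(broken) − Σ(formed) = 4910 − 5008 = −98 kJ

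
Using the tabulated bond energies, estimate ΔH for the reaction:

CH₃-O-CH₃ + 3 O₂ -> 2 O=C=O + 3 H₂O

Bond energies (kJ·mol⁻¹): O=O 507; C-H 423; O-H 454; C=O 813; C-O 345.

ΔH ≈ −1227 kJ

Bonds broken (reactants):
  C-H: 6 × 423 = 2538
  C-O: 2 × 345 = 690
  O=O: 3 × 507 = 1521
  Σ(broken) = 4749 kJ
Bonds formed (products):
  C=O: 4 × 813 = 3252
  O-H: 6 × 454 = 2724
  Σ(formed) = 5976 kJ
ΔH = Σ(broken) − Σ(formed) = 4749 − 5976 = −1227 kJ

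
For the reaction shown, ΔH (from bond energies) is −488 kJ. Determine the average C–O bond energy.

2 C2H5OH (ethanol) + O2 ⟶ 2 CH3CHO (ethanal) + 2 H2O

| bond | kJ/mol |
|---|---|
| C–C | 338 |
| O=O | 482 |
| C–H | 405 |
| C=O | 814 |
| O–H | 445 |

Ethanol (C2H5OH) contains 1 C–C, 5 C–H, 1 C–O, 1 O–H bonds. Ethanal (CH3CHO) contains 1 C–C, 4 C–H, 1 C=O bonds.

Let D be the C–O bond energy.
Σ(broken) = 2×338 + 10×405 + 2×D + 2×445 + 1×482 = 6098 + 2D
Σ(formed) = 2×338 + 8×405 + 2×814 + 4×445 = 7324
ΔH = Σ(broken) − Σ(formed) = (6098 + 2D) − (7324) = −1226 + 2D
Setting this equal to −488 kJ gives 2D = 738, so D = 369 kJ/mol.

D(C–O) ≈ 369 kJ/mol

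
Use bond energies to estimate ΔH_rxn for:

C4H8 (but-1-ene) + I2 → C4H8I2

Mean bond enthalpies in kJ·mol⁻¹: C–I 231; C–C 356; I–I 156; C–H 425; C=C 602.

ΔH ≈ −60 kJ

Bonds broken (reactants):
  C–C: 2 × 356 = 712
  C–H: 8 × 425 = 3400
  C=C: 1 × 602 = 602
  I–I: 1 × 156 = 156
  Σ(broken) = 4870 kJ
Bonds formed (products):
  C–C: 3 × 356 = 1068
  C–H: 8 × 425 = 3400
  C–I: 2 × 231 = 462
  Σ(formed) = 4930 kJ
ΔH = Σ(broken) − Σ(formed) = 4870 − 4930 = −60 kJ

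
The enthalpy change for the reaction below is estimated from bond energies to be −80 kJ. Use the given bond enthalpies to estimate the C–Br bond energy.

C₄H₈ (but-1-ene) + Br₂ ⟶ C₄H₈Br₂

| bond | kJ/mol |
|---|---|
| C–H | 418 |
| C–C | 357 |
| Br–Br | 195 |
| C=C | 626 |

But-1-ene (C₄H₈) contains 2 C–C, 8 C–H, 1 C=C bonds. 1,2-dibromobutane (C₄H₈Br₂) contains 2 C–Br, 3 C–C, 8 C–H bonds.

D(C–Br) ≈ 272 kJ/mol

Let D be the C–Br bond energy.
Σ(broken) = 1×195 + 2×357 + 8×418 + 1×626 = 4879
Σ(formed) = 2×D + 3×357 + 8×418 = 4415 + 2D
ΔH = Σ(broken) − Σ(formed) = (4879) − (4415 + 2D) = +464 − 2D
Setting this equal to −80 kJ gives 2D = 544, so D = 272 kJ/mol.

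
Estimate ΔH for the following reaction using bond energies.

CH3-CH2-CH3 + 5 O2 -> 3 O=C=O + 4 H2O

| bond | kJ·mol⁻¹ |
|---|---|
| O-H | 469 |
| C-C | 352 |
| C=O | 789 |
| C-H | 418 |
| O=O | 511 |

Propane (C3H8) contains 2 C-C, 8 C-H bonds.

Bonds broken (reactants):
  C-C: 2 × 352 = 704
  C-H: 8 × 418 = 3344
  O=O: 5 × 511 = 2555
  Σ(broken) = 6603 kJ
Bonds formed (products):
  C=O: 6 × 789 = 4734
  O-H: 8 × 469 = 3752
  Σ(formed) = 8486 kJ
ΔH = Σ(broken) − Σ(formed) = 6603 − 8486 = −1883 kJ

ΔH ≈ −1883 kJ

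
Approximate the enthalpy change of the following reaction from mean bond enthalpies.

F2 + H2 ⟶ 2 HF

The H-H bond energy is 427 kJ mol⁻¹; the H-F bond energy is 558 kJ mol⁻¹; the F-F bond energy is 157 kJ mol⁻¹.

Bonds broken (reactants):
  F-F: 1 × 157 = 157
  H-H: 1 × 427 = 427
  Σ(broken) = 584 kJ
Bonds formed (products):
  H-F: 2 × 558 = 1116
  Σ(formed) = 1116 kJ
ΔH = Σ(broken) − Σ(formed) = 584 − 1116 = −532 kJ

ΔH ≈ −532 kJ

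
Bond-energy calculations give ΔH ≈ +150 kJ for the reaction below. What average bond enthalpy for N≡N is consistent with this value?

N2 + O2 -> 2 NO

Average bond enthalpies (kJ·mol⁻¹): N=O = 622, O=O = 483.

Let D be the N≡N bond energy.
Σ(broken) = 1×D + 1×483 = 483 + D
Σ(formed) = 2×622 = 1244
ΔH = Σ(broken) − Σ(formed) = (483 + D) − (1244) = −761 + D
Setting this equal to +150 kJ gives D = 911 kJ/mol.

D(N≡N) ≈ 911 kJ/mol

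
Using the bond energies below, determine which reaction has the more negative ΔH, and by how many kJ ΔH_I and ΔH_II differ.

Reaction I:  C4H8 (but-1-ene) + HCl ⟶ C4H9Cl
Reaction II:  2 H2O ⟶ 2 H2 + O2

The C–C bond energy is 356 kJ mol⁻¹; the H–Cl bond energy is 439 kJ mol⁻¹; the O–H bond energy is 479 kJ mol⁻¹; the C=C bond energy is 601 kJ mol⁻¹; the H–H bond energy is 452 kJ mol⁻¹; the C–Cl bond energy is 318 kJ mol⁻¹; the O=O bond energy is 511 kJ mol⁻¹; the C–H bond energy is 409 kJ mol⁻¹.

Reaction I, by 544 kJ

Reaction I:
  Bonds broken (reactants):
    C–C: 2 × 356 = 712
    C–H: 8 × 409 = 3272
    C=C: 1 × 601 = 601
    H–Cl: 1 × 439 = 439
    Σ(broken) = 5024 kJ
  Bonds formed (products):
    C–C: 3 × 356 = 1068
    C–Cl: 1 × 318 = 318
    C–H: 9 × 409 = 3681
    Σ(formed) = 5067 kJ
  ΔH_I = 5024 − 5067 = −43 kJ
Reaction II:
  Bonds broken (reactants):
    O–H: 4 × 479 = 1916
    Σ(broken) = 1916 kJ
  Bonds formed (products):
    H–H: 2 × 452 = 904
    O=O: 1 × 511 = 511
    Σ(formed) = 1415 kJ
  ΔH_II = 1916 − 1415 = +501 kJ
ΔH_I − ΔH_II = −544 kJ, so reaction I has the more negative ΔH; |ΔH_I − ΔH_II| = 544 kJ.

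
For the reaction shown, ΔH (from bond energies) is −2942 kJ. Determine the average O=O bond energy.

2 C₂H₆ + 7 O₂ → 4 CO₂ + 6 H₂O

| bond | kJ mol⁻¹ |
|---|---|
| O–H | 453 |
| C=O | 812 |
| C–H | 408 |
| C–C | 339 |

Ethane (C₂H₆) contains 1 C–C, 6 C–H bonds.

D(O=O) ≈ 488 kJ/mol

Let D be the O=O bond energy.
Σ(broken) = 2×339 + 12×408 + 7×D = 5574 + 7D
Σ(formed) = 8×812 + 12×453 = 11932
ΔH = Σ(broken) − Σ(formed) = (5574 + 7D) − (11932) = −6358 + 7D
Setting this equal to −2942 kJ gives 7D = 3416, so D = 488 kJ/mol.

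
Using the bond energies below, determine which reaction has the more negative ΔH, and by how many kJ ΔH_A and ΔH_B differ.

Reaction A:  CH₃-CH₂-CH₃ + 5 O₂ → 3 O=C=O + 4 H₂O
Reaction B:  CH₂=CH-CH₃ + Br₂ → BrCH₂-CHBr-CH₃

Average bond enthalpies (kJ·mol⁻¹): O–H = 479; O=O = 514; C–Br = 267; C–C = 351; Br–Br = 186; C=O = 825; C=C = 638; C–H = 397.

Reaction A:
  Bonds broken (reactants):
    C–C: 2 × 351 = 702
    C–H: 8 × 397 = 3176
    O=O: 5 × 514 = 2570
    Σ(broken) = 6448 kJ
  Bonds formed (products):
    C=O: 6 × 825 = 4950
    O–H: 8 × 479 = 3832
    Σ(formed) = 8782 kJ
  ΔH_A = 6448 − 8782 = −2334 kJ
Reaction B:
  Bonds broken (reactants):
    Br–Br: 1 × 186 = 186
    C–C: 1 × 351 = 351
    C–H: 6 × 397 = 2382
    C=C: 1 × 638 = 638
    Σ(broken) = 3557 kJ
  Bonds formed (products):
    C–Br: 2 × 267 = 534
    C–C: 2 × 351 = 702
    C–H: 6 × 397 = 2382
    Σ(formed) = 3618 kJ
  ΔH_B = 3557 − 3618 = −61 kJ
ΔH_A − ΔH_B = −2273 kJ, so reaction A has the more negative ΔH; |ΔH_A − ΔH_B| = 2273 kJ.

Reaction A, by 2273 kJ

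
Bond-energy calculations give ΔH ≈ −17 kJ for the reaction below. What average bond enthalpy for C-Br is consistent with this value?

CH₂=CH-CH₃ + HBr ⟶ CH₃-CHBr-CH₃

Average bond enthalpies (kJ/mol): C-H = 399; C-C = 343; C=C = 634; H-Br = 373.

D(C-Br) ≈ 282 kJ/mol

Let D be the C-Br bond energy.
Σ(broken) = 1×343 + 6×399 + 1×634 + 1×373 = 3744
Σ(formed) = 1×D + 2×343 + 7×399 = 3479 + D
ΔH = Σ(broken) − Σ(formed) = (3744) − (3479 + D) = +265 − D
Setting this equal to −17 kJ gives D = 282 kJ/mol.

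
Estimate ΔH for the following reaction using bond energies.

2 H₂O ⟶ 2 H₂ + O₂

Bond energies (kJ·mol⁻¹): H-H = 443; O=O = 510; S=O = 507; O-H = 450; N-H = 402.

Bonds broken (reactants):
  O-H: 4 × 450 = 1800
  Σ(broken) = 1800 kJ
Bonds formed (products):
  H-H: 2 × 443 = 886
  O=O: 1 × 510 = 510
  Σ(formed) = 1396 kJ
ΔH = Σ(broken) − Σ(formed) = 1800 − 1396 = +404 kJ

ΔH ≈ +404 kJ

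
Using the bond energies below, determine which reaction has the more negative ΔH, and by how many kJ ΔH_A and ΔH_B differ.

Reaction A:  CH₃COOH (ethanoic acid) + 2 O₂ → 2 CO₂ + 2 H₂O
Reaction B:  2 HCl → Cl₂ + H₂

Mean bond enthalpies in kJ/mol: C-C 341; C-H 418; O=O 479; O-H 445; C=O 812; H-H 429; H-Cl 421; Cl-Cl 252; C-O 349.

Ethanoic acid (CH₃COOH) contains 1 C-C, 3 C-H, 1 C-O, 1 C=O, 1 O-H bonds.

Reaction A, by 1030 kJ

Reaction A:
  Bonds broken (reactants):
    C-C: 1 × 341 = 341
    C-H: 3 × 418 = 1254
    C-O: 1 × 349 = 349
    C=O: 1 × 812 = 812
    O-H: 1 × 445 = 445
    O=O: 2 × 479 = 958
    Σ(broken) = 4159 kJ
  Bonds formed (products):
    C=O: 4 × 812 = 3248
    O-H: 4 × 445 = 1780
    Σ(formed) = 5028 kJ
  ΔH_A = 4159 − 5028 = −869 kJ
Reaction B:
  Bonds broken (reactants):
    H-Cl: 2 × 421 = 842
    Σ(broken) = 842 kJ
  Bonds formed (products):
    Cl-Cl: 1 × 252 = 252
    H-H: 1 × 429 = 429
    Σ(formed) = 681 kJ
  ΔH_B = 842 − 681 = +161 kJ
ΔH_A − ΔH_B = −1030 kJ, so reaction A has the more negative ΔH; |ΔH_A − ΔH_B| = 1030 kJ.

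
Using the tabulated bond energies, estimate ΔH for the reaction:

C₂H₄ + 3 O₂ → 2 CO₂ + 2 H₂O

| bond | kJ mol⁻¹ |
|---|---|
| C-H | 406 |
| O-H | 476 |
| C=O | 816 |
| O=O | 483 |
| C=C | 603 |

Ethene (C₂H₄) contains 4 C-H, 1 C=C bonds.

Bonds broken (reactants):
  C-H: 4 × 406 = 1624
  C=C: 1 × 603 = 603
  O=O: 3 × 483 = 1449
  Σ(broken) = 3676 kJ
Bonds formed (products):
  C=O: 4 × 816 = 3264
  O-H: 4 × 476 = 1904
  Σ(formed) = 5168 kJ
ΔH = Σ(broken) − Σ(formed) = 3676 − 5168 = −1492 kJ

ΔH ≈ −1492 kJ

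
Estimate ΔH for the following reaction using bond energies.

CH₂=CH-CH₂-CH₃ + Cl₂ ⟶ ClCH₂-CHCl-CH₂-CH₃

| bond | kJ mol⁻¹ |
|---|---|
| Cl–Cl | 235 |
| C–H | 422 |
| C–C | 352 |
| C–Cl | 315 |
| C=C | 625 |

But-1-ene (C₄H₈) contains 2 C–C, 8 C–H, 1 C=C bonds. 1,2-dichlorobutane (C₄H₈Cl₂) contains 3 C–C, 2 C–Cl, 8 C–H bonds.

ΔH ≈ −122 kJ

Bonds broken (reactants):
  C–C: 2 × 352 = 704
  C–H: 8 × 422 = 3376
  C=C: 1 × 625 = 625
  Cl–Cl: 1 × 235 = 235
  Σ(broken) = 4940 kJ
Bonds formed (products):
  C–C: 3 × 352 = 1056
  C–Cl: 2 × 315 = 630
  C–H: 8 × 422 = 3376
  Σ(formed) = 5062 kJ
ΔH = Σ(broken) − Σ(formed) = 4940 − 5062 = −122 kJ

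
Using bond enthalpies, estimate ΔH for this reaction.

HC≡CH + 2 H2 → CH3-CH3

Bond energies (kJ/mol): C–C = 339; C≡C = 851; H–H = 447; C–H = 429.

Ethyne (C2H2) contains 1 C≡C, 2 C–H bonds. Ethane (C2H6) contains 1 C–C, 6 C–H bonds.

Bonds broken (reactants):
  C≡C: 1 × 851 = 851
  C–H: 2 × 429 = 858
  H–H: 2 × 447 = 894
  Σ(broken) = 2603 kJ
Bonds formed (products):
  C–C: 1 × 339 = 339
  C–H: 6 × 429 = 2574
  Σ(formed) = 2913 kJ
ΔH = Σ(broken) − Σ(formed) = 2603 − 2913 = −310 kJ

ΔH ≈ −310 kJ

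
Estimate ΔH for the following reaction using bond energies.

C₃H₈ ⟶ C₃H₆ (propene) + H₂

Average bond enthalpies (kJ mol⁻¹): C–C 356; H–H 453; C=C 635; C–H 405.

Bonds broken (reactants):
  C–C: 2 × 356 = 712
  C–H: 8 × 405 = 3240
  Σ(broken) = 3952 kJ
Bonds formed (products):
  C–C: 1 × 356 = 356
  C–H: 6 × 405 = 2430
  C=C: 1 × 635 = 635
  H–H: 1 × 453 = 453
  Σ(formed) = 3874 kJ
ΔH = Σ(broken) − Σ(formed) = 3952 − 3874 = +78 kJ

ΔH ≈ +78 kJ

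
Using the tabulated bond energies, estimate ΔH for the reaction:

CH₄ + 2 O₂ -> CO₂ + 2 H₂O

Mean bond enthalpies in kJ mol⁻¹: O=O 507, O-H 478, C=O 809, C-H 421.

ΔH ≈ −832 kJ

Bonds broken (reactants):
  C-H: 4 × 421 = 1684
  O=O: 2 × 507 = 1014
  Σ(broken) = 2698 kJ
Bonds formed (products):
  C=O: 2 × 809 = 1618
  O-H: 4 × 478 = 1912
  Σ(formed) = 3530 kJ
ΔH = Σ(broken) − Σ(formed) = 2698 − 3530 = −832 kJ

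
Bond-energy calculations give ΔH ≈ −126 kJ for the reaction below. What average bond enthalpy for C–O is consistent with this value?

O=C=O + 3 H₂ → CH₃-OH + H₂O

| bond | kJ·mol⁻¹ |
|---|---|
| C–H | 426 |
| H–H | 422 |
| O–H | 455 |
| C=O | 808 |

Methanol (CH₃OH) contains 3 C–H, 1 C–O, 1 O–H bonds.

D(C–O) ≈ 365 kJ/mol

Let D be the C–O bond energy.
Σ(broken) = 2×808 + 3×422 = 2882
Σ(formed) = 3×426 + 1×D + 3×455 = 2643 + D
ΔH = Σ(broken) − Σ(formed) = (2882) − (2643 + D) = +239 − D
Setting this equal to −126 kJ gives D = 365 kJ/mol.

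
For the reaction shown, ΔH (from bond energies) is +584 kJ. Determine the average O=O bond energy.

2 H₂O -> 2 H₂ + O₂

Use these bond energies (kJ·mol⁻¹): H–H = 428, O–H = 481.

D(O=O) ≈ 484 kJ/mol

Let D be the O=O bond energy.
Σ(broken) = 4×481 = 1924
Σ(formed) = 2×428 + 1×D = 856 + D
ΔH = Σ(broken) − Σ(formed) = (1924) − (856 + D) = +1068 − D
Setting this equal to +584 kJ gives D = 484 kJ/mol.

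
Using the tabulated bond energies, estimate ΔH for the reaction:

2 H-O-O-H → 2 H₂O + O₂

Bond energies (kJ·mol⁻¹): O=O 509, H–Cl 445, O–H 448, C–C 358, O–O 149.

Bonds broken (reactants):
  O–H: 4 × 448 = 1792
  O–O: 2 × 149 = 298
  Σ(broken) = 2090 kJ
Bonds formed (products):
  O–H: 4 × 448 = 1792
  O=O: 1 × 509 = 509
  Σ(formed) = 2301 kJ
ΔH = Σ(broken) − Σ(formed) = 2090 − 2301 = −211 kJ

ΔH ≈ −211 kJ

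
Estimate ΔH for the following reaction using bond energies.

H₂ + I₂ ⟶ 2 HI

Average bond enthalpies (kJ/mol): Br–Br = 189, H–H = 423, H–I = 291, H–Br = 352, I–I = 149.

Bonds broken (reactants):
  H–H: 1 × 423 = 423
  I–I: 1 × 149 = 149
  Σ(broken) = 572 kJ
Bonds formed (products):
  H–I: 2 × 291 = 582
  Σ(formed) = 582 kJ
ΔH = Σ(broken) − Σ(formed) = 572 − 582 = −10 kJ

ΔH ≈ −10 kJ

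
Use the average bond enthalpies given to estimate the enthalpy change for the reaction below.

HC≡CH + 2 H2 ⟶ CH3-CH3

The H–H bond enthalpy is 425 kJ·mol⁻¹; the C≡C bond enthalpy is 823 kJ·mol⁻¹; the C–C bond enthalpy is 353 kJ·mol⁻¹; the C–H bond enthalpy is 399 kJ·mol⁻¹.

ΔH ≈ −276 kJ

Bonds broken (reactants):
  C≡C: 1 × 823 = 823
  C–H: 2 × 399 = 798
  H–H: 2 × 425 = 850
  Σ(broken) = 2471 kJ
Bonds formed (products):
  C–C: 1 × 353 = 353
  C–H: 6 × 399 = 2394
  Σ(formed) = 2747 kJ
ΔH = Σ(broken) − Σ(formed) = 2471 − 2747 = −276 kJ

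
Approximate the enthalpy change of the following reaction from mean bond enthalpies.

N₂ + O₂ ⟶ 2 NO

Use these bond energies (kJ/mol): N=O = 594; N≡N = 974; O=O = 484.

ΔH ≈ +270 kJ

Bonds broken (reactants):
  N≡N: 1 × 974 = 974
  O=O: 1 × 484 = 484
  Σ(broken) = 1458 kJ
Bonds formed (products):
  N=O: 2 × 594 = 1188
  Σ(formed) = 1188 kJ
ΔH = Σ(broken) − Σ(formed) = 1458 − 1188 = +270 kJ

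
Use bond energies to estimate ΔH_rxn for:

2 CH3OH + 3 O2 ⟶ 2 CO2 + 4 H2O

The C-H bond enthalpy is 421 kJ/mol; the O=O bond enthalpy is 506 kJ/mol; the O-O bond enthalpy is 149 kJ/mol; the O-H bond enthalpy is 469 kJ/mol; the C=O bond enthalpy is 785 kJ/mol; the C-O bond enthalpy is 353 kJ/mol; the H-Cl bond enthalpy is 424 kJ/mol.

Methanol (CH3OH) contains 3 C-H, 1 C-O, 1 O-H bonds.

Bonds broken (reactants):
  C-H: 6 × 421 = 2526
  C-O: 2 × 353 = 706
  O-H: 2 × 469 = 938
  O=O: 3 × 506 = 1518
  Σ(broken) = 5688 kJ
Bonds formed (products):
  C=O: 4 × 785 = 3140
  O-H: 8 × 469 = 3752
  Σ(formed) = 6892 kJ
ΔH = Σ(broken) − Σ(formed) = 5688 − 6892 = −1204 kJ

ΔH ≈ −1204 kJ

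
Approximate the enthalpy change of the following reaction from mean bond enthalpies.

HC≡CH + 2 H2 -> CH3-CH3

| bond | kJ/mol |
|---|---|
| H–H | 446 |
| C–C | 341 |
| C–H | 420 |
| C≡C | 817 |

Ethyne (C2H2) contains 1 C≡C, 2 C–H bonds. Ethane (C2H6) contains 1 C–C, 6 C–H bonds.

ΔH ≈ −312 kJ

Bonds broken (reactants):
  C≡C: 1 × 817 = 817
  C–H: 2 × 420 = 840
  H–H: 2 × 446 = 892
  Σ(broken) = 2549 kJ
Bonds formed (products):
  C–C: 1 × 341 = 341
  C–H: 6 × 420 = 2520
  Σ(formed) = 2861 kJ
ΔH = Σ(broken) − Σ(formed) = 2549 − 2861 = −312 kJ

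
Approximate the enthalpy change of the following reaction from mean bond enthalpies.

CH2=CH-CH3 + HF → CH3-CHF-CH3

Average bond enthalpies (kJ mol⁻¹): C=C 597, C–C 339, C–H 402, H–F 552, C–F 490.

ΔH ≈ −82 kJ

Bonds broken (reactants):
  C–C: 1 × 339 = 339
  C–H: 6 × 402 = 2412
  C=C: 1 × 597 = 597
  H–F: 1 × 552 = 552
  Σ(broken) = 3900 kJ
Bonds formed (products):
  C–C: 2 × 339 = 678
  C–F: 1 × 490 = 490
  C–H: 7 × 402 = 2814
  Σ(formed) = 3982 kJ
ΔH = Σ(broken) − Σ(formed) = 3900 − 3982 = −82 kJ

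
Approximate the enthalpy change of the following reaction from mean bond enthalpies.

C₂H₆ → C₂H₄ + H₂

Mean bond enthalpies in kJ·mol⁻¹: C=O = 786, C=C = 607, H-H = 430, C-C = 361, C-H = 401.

ΔH ≈ +126 kJ

Bonds broken (reactants):
  C-C: 1 × 361 = 361
  C-H: 6 × 401 = 2406
  Σ(broken) = 2767 kJ
Bonds formed (products):
  C-H: 4 × 401 = 1604
  C=C: 1 × 607 = 607
  H-H: 1 × 430 = 430
  Σ(formed) = 2641 kJ
ΔH = Σ(broken) − Σ(formed) = 2767 − 2641 = +126 kJ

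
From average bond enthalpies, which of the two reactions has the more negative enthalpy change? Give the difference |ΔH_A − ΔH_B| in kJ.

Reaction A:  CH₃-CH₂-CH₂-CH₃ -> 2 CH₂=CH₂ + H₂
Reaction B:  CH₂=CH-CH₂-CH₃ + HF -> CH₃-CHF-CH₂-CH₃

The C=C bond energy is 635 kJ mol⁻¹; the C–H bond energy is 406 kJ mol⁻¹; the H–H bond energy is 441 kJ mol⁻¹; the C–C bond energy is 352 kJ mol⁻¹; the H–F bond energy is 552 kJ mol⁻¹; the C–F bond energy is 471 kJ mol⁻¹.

Reaction A:
  Bonds broken (reactants):
    C–C: 3 × 352 = 1056
    C–H: 10 × 406 = 4060
    Σ(broken) = 5116 kJ
  Bonds formed (products):
    C–H: 8 × 406 = 3248
    C=C: 2 × 635 = 1270
    H–H: 1 × 441 = 441
    Σ(formed) = 4959 kJ
  ΔH_A = 5116 − 4959 = +157 kJ
Reaction B:
  Bonds broken (reactants):
    C–C: 2 × 352 = 704
    C–H: 8 × 406 = 3248
    C=C: 1 × 635 = 635
    H–F: 1 × 552 = 552
    Σ(broken) = 5139 kJ
  Bonds formed (products):
    C–C: 3 × 352 = 1056
    C–F: 1 × 471 = 471
    C–H: 9 × 406 = 3654
    Σ(formed) = 5181 kJ
  ΔH_B = 5139 − 5181 = −42 kJ
ΔH_A − ΔH_B = +199 kJ, so reaction B has the more negative ΔH; |ΔH_A − ΔH_B| = 199 kJ.

Reaction B, by 199 kJ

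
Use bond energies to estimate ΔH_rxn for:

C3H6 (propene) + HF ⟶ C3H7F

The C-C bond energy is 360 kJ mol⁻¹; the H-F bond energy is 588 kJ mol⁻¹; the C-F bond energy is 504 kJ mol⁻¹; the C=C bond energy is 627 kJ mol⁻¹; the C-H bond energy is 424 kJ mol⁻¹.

ΔH ≈ −73 kJ

Bonds broken (reactants):
  C-C: 1 × 360 = 360
  C-H: 6 × 424 = 2544
  C=C: 1 × 627 = 627
  H-F: 1 × 588 = 588
  Σ(broken) = 4119 kJ
Bonds formed (products):
  C-C: 2 × 360 = 720
  C-F: 1 × 504 = 504
  C-H: 7 × 424 = 2968
  Σ(formed) = 4192 kJ
ΔH = Σ(broken) − Σ(formed) = 4119 − 4192 = −73 kJ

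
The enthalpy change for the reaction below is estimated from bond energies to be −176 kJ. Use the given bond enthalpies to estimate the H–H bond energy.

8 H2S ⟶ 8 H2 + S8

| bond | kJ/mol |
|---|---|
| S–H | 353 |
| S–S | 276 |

D(H–H) ≈ 452 kJ/mol

Let D be the H–H bond energy.
Σ(broken) = 16×353 = 5648
Σ(formed) = 8×D + 8×276 = 2208 + 8D
ΔH = Σ(broken) − Σ(formed) = (5648) − (2208 + 8D) = +3440 − 8D
Setting this equal to −176 kJ gives 8D = 3616, so D = 452 kJ/mol.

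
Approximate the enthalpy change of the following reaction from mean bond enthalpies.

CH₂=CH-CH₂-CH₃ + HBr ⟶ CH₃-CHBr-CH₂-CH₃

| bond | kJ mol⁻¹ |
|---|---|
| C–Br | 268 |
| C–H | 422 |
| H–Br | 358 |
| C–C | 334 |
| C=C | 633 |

ΔH ≈ −33 kJ

Bonds broken (reactants):
  C–C: 2 × 334 = 668
  C–H: 8 × 422 = 3376
  C=C: 1 × 633 = 633
  H–Br: 1 × 358 = 358
  Σ(broken) = 5035 kJ
Bonds formed (products):
  C–Br: 1 × 268 = 268
  C–C: 3 × 334 = 1002
  C–H: 9 × 422 = 3798
  Σ(formed) = 5068 kJ
ΔH = Σ(broken) − Σ(formed) = 5035 − 5068 = −33 kJ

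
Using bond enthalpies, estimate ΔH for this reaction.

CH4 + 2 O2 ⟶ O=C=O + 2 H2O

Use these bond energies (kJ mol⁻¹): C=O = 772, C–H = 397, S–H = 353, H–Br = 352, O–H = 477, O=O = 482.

ΔH ≈ −900 kJ

Bonds broken (reactants):
  C–H: 4 × 397 = 1588
  O=O: 2 × 482 = 964
  Σ(broken) = 2552 kJ
Bonds formed (products):
  C=O: 2 × 772 = 1544
  O–H: 4 × 477 = 1908
  Σ(formed) = 3452 kJ
ΔH = Σ(broken) − Σ(formed) = 2552 − 3452 = −900 kJ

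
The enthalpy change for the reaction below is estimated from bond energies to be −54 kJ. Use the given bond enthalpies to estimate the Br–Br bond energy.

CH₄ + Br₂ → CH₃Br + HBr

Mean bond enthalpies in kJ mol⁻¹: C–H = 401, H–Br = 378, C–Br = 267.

D(Br–Br) ≈ 190 kJ/mol

Let D be the Br–Br bond energy.
Σ(broken) = 1×D + 4×401 = 1604 + D
Σ(formed) = 1×267 + 3×401 + 1×378 = 1848
ΔH = Σ(broken) − Σ(formed) = (1604 + D) − (1848) = −244 + D
Setting this equal to −54 kJ gives D = 190 kJ/mol.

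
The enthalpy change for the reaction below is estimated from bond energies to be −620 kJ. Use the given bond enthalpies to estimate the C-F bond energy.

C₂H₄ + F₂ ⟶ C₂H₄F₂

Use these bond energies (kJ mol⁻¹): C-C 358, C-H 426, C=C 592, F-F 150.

Let D be the C-F bond energy.
Σ(broken) = 4×426 + 1×592 + 1×150 = 2446
Σ(formed) = 1×358 + 2×D + 4×426 = 2062 + 2D
ΔH = Σ(broken) − Σ(formed) = (2446) − (2062 + 2D) = +384 − 2D
Setting this equal to −620 kJ gives 2D = 1004, so D = 502 kJ/mol.

D(C-F) ≈ 502 kJ/mol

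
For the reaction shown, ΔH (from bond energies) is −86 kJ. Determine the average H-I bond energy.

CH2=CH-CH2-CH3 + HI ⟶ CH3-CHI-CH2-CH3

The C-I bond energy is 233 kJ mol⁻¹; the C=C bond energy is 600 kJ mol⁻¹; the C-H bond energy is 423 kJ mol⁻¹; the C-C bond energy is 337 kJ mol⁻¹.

D(H-I) ≈ 307 kJ/mol

Let D be the H-I bond energy.
Σ(broken) = 2×337 + 8×423 + 1×600 + 1×D = 4658 + D
Σ(formed) = 3×337 + 9×423 + 1×233 = 5051
ΔH = Σ(broken) − Σ(formed) = (4658 + D) − (5051) = −393 + D
Setting this equal to −86 kJ gives D = 307 kJ/mol.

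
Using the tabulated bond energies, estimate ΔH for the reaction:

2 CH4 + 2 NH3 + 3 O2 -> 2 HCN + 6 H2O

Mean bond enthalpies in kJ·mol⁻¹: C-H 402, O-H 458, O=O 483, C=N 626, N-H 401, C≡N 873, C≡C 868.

ΔH ≈ −975 kJ

Bonds broken (reactants):
  C-H: 8 × 402 = 3216
  N-H: 6 × 401 = 2406
  O=O: 3 × 483 = 1449
  Σ(broken) = 7071 kJ
Bonds formed (products):
  C≡N: 2 × 873 = 1746
  C-H: 2 × 402 = 804
  O-H: 12 × 458 = 5496
  Σ(formed) = 8046 kJ
ΔH = Σ(broken) − Σ(formed) = 7071 − 8046 = −975 kJ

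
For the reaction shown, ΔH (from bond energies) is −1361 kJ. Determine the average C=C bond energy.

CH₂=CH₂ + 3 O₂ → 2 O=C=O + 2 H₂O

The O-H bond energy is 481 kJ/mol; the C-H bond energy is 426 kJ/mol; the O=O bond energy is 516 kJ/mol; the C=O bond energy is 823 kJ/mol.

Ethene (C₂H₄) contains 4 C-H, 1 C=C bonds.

Let D be the C=C bond energy.
Σ(broken) = 4×426 + 1×D + 3×516 = 3252 + D
Σ(formed) = 4×823 + 4×481 = 5216
ΔH = Σ(broken) − Σ(formed) = (3252 + D) − (5216) = −1964 + D
Setting this equal to −1361 kJ gives D = 603 kJ/mol.

D(C=C) ≈ 603 kJ/mol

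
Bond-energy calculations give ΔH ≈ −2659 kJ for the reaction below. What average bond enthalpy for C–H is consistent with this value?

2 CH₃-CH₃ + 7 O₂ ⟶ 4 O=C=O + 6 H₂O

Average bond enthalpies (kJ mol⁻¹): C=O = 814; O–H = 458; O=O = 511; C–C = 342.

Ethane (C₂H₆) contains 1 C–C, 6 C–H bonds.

Let D be the C–H bond energy.
Σ(broken) = 2×342 + 12×D + 7×511 = 4261 + 12D
Σ(formed) = 8×814 + 12×458 = 12008
ΔH = Σ(broken) − Σ(formed) = (4261 + 12D) − (12008) = −7747 + 12D
Setting this equal to −2659 kJ gives 12D = 5088, so D = 424 kJ/mol.

D(C–H) ≈ 424 kJ/mol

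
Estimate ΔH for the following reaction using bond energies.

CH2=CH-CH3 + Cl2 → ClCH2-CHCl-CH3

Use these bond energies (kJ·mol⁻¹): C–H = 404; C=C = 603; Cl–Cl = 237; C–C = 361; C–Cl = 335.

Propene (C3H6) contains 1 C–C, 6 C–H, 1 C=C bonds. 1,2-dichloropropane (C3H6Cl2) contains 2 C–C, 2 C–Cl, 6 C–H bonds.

ΔH ≈ −191 kJ

Bonds broken (reactants):
  C–C: 1 × 361 = 361
  C–H: 6 × 404 = 2424
  C=C: 1 × 603 = 603
  Cl–Cl: 1 × 237 = 237
  Σ(broken) = 3625 kJ
Bonds formed (products):
  C–C: 2 × 361 = 722
  C–Cl: 2 × 335 = 670
  C–H: 6 × 404 = 2424
  Σ(formed) = 3816 kJ
ΔH = Σ(broken) − Σ(formed) = 3625 − 3816 = −191 kJ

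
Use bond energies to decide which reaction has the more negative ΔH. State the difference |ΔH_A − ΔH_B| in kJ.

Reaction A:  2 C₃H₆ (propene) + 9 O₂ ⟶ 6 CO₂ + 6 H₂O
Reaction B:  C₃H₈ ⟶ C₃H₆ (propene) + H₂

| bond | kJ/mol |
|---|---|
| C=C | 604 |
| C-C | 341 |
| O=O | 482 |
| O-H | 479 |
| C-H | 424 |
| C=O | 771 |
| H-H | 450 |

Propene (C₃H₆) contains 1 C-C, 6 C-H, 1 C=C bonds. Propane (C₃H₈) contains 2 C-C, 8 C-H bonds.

Reaction A:
  Bonds broken (reactants):
    C-C: 2 × 341 = 682
    C-H: 12 × 424 = 5088
    C=C: 2 × 604 = 1208
    O=O: 9 × 482 = 4338
    Σ(broken) = 11316 kJ
  Bonds formed (products):
    C=O: 12 × 771 = 9252
    O-H: 12 × 479 = 5748
    Σ(formed) = 15000 kJ
  ΔH_A = 11316 − 15000 = −3684 kJ
Reaction B:
  Bonds broken (reactants):
    C-C: 2 × 341 = 682
    C-H: 8 × 424 = 3392
    Σ(broken) = 4074 kJ
  Bonds formed (products):
    C-C: 1 × 341 = 341
    C-H: 6 × 424 = 2544
    C=C: 1 × 604 = 604
    H-H: 1 × 450 = 450
    Σ(formed) = 3939 kJ
  ΔH_B = 4074 − 3939 = +135 kJ
ΔH_A − ΔH_B = −3819 kJ, so reaction A has the more negative ΔH; |ΔH_A − ΔH_B| = 3819 kJ.

Reaction A, by 3819 kJ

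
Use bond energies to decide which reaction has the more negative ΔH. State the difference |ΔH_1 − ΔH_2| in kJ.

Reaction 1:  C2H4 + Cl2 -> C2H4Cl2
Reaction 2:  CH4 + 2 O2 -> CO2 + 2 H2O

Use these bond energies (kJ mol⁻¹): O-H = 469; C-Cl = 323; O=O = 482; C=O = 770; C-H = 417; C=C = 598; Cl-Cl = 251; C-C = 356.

Reaction 2, by 631 kJ

Reaction 1:
  Bonds broken (reactants):
    C-H: 4 × 417 = 1668
    C=C: 1 × 598 = 598
    Cl-Cl: 1 × 251 = 251
    Σ(broken) = 2517 kJ
  Bonds formed (products):
    C-C: 1 × 356 = 356
    C-Cl: 2 × 323 = 646
    C-H: 4 × 417 = 1668
    Σ(formed) = 2670 kJ
  ΔH_1 = 2517 − 2670 = −153 kJ
Reaction 2:
  Bonds broken (reactants):
    C-H: 4 × 417 = 1668
    O=O: 2 × 482 = 964
    Σ(broken) = 2632 kJ
  Bonds formed (products):
    C=O: 2 × 770 = 1540
    O-H: 4 × 469 = 1876
    Σ(formed) = 3416 kJ
  ΔH_2 = 2632 − 3416 = −784 kJ
ΔH_1 − ΔH_2 = +631 kJ, so reaction 2 has the more negative ΔH; |ΔH_1 − ΔH_2| = 631 kJ.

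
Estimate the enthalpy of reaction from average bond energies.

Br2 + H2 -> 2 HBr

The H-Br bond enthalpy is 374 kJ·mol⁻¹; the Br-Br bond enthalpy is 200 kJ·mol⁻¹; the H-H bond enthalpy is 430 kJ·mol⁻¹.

Bonds broken (reactants):
  Br-Br: 1 × 200 = 200
  H-H: 1 × 430 = 430
  Σ(broken) = 630 kJ
Bonds formed (products):
  H-Br: 2 × 374 = 748
  Σ(formed) = 748 kJ
ΔH = Σ(broken) − Σ(formed) = 630 − 748 = −118 kJ

ΔH ≈ −118 kJ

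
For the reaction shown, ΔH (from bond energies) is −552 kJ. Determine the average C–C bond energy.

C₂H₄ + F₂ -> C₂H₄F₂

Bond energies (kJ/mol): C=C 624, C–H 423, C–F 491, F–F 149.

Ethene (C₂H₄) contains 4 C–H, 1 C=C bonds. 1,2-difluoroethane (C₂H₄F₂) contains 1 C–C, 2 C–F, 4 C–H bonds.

D(C–C) ≈ 343 kJ/mol

Let D be the C–C bond energy.
Σ(broken) = 4×423 + 1×624 + 1×149 = 2465
Σ(formed) = 1×D + 2×491 + 4×423 = 2674 + D
ΔH = Σ(broken) − Σ(formed) = (2465) − (2674 + D) = −209 − D
Setting this equal to −552 kJ gives D = 343 kJ/mol.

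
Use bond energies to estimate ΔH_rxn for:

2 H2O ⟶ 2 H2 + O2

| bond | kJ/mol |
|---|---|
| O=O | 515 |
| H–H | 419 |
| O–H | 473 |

Bonds broken (reactants):
  O–H: 4 × 473 = 1892
  Σ(broken) = 1892 kJ
Bonds formed (products):
  H–H: 2 × 419 = 838
  O=O: 1 × 515 = 515
  Σ(formed) = 1353 kJ
ΔH = Σ(broken) − Σ(formed) = 1892 − 1353 = +539 kJ

ΔH ≈ +539 kJ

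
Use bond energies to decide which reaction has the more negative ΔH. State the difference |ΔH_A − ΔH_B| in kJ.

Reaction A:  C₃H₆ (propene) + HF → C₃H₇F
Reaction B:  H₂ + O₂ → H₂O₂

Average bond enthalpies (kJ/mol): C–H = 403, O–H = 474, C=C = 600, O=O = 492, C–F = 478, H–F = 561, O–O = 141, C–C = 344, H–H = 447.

Reaction B, by 86 kJ

Reaction A:
  Bonds broken (reactants):
    C–C: 1 × 344 = 344
    C–H: 6 × 403 = 2418
    C=C: 1 × 600 = 600
    H–F: 1 × 561 = 561
    Σ(broken) = 3923 kJ
  Bonds formed (products):
    C–C: 2 × 344 = 688
    C–F: 1 × 478 = 478
    C–H: 7 × 403 = 2821
    Σ(formed) = 3987 kJ
  ΔH_A = 3923 − 3987 = −64 kJ
Reaction B:
  Bonds broken (reactants):
    H–H: 1 × 447 = 447
    O=O: 1 × 492 = 492
    Σ(broken) = 939 kJ
  Bonds formed (products):
    O–H: 2 × 474 = 948
    O–O: 1 × 141 = 141
    Σ(formed) = 1089 kJ
  ΔH_B = 939 − 1089 = −150 kJ
ΔH_A − ΔH_B = +86 kJ, so reaction B has the more negative ΔH; |ΔH_A − ΔH_B| = 86 kJ.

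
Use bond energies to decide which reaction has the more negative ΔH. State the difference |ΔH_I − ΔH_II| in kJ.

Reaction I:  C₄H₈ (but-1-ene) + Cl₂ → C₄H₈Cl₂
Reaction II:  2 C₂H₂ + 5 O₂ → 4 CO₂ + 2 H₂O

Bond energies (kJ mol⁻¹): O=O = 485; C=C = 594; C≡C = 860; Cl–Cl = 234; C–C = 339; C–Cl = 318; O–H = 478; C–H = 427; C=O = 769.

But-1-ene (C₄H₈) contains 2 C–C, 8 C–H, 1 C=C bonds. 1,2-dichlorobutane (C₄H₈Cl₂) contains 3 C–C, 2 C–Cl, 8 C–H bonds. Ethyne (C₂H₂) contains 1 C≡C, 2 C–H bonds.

Reaction I:
  Bonds broken (reactants):
    C–C: 2 × 339 = 678
    C–H: 8 × 427 = 3416
    C=C: 1 × 594 = 594
    Cl–Cl: 1 × 234 = 234
    Σ(broken) = 4922 kJ
  Bonds formed (products):
    C–C: 3 × 339 = 1017
    C–Cl: 2 × 318 = 636
    C–H: 8 × 427 = 3416
    Σ(formed) = 5069 kJ
  ΔH_I = 4922 − 5069 = −147 kJ
Reaction II:
  Bonds broken (reactants):
    C≡C: 2 × 860 = 1720
    C–H: 4 × 427 = 1708
    O=O: 5 × 485 = 2425
    Σ(broken) = 5853 kJ
  Bonds formed (products):
    C=O: 8 × 769 = 6152
    O–H: 4 × 478 = 1912
    Σ(formed) = 8064 kJ
  ΔH_II = 5853 − 8064 = −2211 kJ
ΔH_I − ΔH_II = +2064 kJ, so reaction II has the more negative ΔH; |ΔH_I − ΔH_II| = 2064 kJ.

Reaction II, by 2064 kJ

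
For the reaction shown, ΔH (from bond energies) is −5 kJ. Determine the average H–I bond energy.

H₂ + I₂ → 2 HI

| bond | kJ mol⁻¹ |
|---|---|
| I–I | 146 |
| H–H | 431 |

Let D be the H–I bond energy.
Σ(broken) = 1×431 + 1×146 = 577
Σ(formed) = 2×D = 2D
ΔH = Σ(broken) − Σ(formed) = (577) − (2D) = +577 − 2D
Setting this equal to −5 kJ gives 2D = 582, so D = 291 kJ/mol.

D(H–I) ≈ 291 kJ/mol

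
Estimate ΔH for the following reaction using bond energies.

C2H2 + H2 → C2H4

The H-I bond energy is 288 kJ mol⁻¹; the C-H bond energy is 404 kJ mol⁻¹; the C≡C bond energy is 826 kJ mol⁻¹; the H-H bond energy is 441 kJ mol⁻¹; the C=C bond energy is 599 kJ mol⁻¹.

Bonds broken (reactants):
  C≡C: 1 × 826 = 826
  C-H: 2 × 404 = 808
  H-H: 1 × 441 = 441
  Σ(broken) = 2075 kJ
Bonds formed (products):
  C-H: 4 × 404 = 1616
  C=C: 1 × 599 = 599
  Σ(formed) = 2215 kJ
ΔH = Σ(broken) − Σ(formed) = 2075 − 2215 = −140 kJ

ΔH ≈ −140 kJ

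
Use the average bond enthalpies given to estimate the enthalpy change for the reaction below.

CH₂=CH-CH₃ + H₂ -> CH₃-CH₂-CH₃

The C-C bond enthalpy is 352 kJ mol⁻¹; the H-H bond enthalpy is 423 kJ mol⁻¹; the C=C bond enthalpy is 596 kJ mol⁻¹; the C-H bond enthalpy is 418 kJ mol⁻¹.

Bonds broken (reactants):
  C-C: 1 × 352 = 352
  C-H: 6 × 418 = 2508
  C=C: 1 × 596 = 596
  H-H: 1 × 423 = 423
  Σ(broken) = 3879 kJ
Bonds formed (products):
  C-C: 2 × 352 = 704
  C-H: 8 × 418 = 3344
  Σ(formed) = 4048 kJ
ΔH = Σ(broken) − Σ(formed) = 3879 − 4048 = −169 kJ

ΔH ≈ −169 kJ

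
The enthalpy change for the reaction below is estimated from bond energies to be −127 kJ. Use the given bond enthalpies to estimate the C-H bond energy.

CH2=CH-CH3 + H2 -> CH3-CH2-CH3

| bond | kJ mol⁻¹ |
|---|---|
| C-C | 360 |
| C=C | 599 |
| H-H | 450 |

Let D be the C-H bond energy.
Σ(broken) = 1×360 + 6×D + 1×599 + 1×450 = 1409 + 6D
Σ(formed) = 2×360 + 8×D = 720 + 8D
ΔH = Σ(broken) − Σ(formed) = (1409 + 6D) − (720 + 8D) = +689 − 2D
Setting this equal to −127 kJ gives 2D = 816, so D = 408 kJ/mol.

D(C-H) ≈ 408 kJ/mol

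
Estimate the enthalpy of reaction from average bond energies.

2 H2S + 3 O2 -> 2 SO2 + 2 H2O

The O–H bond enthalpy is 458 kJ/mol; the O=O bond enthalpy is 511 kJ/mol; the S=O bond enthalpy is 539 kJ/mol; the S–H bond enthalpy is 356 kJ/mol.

ΔH ≈ −1031 kJ

Bonds broken (reactants):
  O=O: 3 × 511 = 1533
  S–H: 4 × 356 = 1424
  Σ(broken) = 2957 kJ
Bonds formed (products):
  O–H: 4 × 458 = 1832
  S=O: 4 × 539 = 2156
  Σ(formed) = 3988 kJ
ΔH = Σ(broken) − Σ(formed) = 2957 − 3988 = −1031 kJ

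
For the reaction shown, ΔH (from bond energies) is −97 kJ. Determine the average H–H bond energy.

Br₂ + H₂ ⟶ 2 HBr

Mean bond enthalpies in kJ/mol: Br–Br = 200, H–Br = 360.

Let D be the H–H bond energy.
Σ(broken) = 1×200 + 1×D = 200 + D
Σ(formed) = 2×360 = 720
ΔH = Σ(broken) − Σ(formed) = (200 + D) − (720) = −520 + D
Setting this equal to −97 kJ gives D = 423 kJ/mol.

D(H–H) ≈ 423 kJ/mol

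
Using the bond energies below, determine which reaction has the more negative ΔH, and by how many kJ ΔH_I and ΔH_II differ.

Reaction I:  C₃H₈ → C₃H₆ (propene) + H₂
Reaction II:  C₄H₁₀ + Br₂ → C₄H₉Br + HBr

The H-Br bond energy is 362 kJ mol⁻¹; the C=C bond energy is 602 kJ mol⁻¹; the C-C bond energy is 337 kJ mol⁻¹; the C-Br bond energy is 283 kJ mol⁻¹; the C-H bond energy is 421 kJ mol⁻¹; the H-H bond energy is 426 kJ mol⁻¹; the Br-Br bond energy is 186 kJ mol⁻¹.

Reaction II, by 189 kJ

Reaction I:
  Bonds broken (reactants):
    C-C: 2 × 337 = 674
    C-H: 8 × 421 = 3368
    Σ(broken) = 4042 kJ
  Bonds formed (products):
    C-C: 1 × 337 = 337
    C-H: 6 × 421 = 2526
    C=C: 1 × 602 = 602
    H-H: 1 × 426 = 426
    Σ(formed) = 3891 kJ
  ΔH_I = 4042 − 3891 = +151 kJ
Reaction II:
  Bonds broken (reactants):
    Br-Br: 1 × 186 = 186
    C-C: 3 × 337 = 1011
    C-H: 10 × 421 = 4210
    Σ(broken) = 5407 kJ
  Bonds formed (products):
    C-Br: 1 × 283 = 283
    C-C: 3 × 337 = 1011
    C-H: 9 × 421 = 3789
    H-Br: 1 × 362 = 362
    Σ(formed) = 5445 kJ
  ΔH_II = 5407 − 5445 = −38 kJ
ΔH_I − ΔH_II = +189 kJ, so reaction II has the more negative ΔH; |ΔH_I − ΔH_II| = 189 kJ.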